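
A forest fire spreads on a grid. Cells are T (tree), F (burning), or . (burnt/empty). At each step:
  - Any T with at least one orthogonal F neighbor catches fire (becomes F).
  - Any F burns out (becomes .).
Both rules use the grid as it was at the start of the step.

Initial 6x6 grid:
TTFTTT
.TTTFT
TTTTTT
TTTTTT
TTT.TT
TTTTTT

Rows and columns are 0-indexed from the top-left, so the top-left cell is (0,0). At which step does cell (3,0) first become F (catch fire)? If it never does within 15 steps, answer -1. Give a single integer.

Step 1: cell (3,0)='T' (+7 fires, +2 burnt)
Step 2: cell (3,0)='T' (+7 fires, +7 burnt)
Step 3: cell (3,0)='T' (+5 fires, +7 burnt)
Step 4: cell (3,0)='T' (+5 fires, +5 burnt)
Step 5: cell (3,0)='F' (+5 fires, +5 burnt)
  -> target ignites at step 5
Step 6: cell (3,0)='.' (+2 fires, +5 burnt)
Step 7: cell (3,0)='.' (+1 fires, +2 burnt)
Step 8: cell (3,0)='.' (+0 fires, +1 burnt)
  fire out at step 8

5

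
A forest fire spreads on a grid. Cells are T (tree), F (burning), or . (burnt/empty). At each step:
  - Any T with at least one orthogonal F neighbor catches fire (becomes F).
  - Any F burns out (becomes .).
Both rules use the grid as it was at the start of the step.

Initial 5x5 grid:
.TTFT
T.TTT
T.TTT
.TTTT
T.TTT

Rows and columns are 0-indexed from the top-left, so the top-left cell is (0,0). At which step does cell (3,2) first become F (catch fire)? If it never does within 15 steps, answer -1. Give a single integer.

Step 1: cell (3,2)='T' (+3 fires, +1 burnt)
Step 2: cell (3,2)='T' (+4 fires, +3 burnt)
Step 3: cell (3,2)='T' (+3 fires, +4 burnt)
Step 4: cell (3,2)='F' (+3 fires, +3 burnt)
  -> target ignites at step 4
Step 5: cell (3,2)='.' (+3 fires, +3 burnt)
Step 6: cell (3,2)='.' (+0 fires, +3 burnt)
  fire out at step 6

4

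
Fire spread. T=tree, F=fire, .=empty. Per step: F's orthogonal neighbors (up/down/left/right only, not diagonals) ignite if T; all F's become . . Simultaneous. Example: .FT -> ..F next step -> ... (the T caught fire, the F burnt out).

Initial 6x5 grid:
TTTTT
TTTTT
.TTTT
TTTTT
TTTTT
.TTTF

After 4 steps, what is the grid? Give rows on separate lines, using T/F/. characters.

Step 1: 2 trees catch fire, 1 burn out
  TTTTT
  TTTTT
  .TTTT
  TTTTT
  TTTTF
  .TTF.
Step 2: 3 trees catch fire, 2 burn out
  TTTTT
  TTTTT
  .TTTT
  TTTTF
  TTTF.
  .TF..
Step 3: 4 trees catch fire, 3 burn out
  TTTTT
  TTTTT
  .TTTF
  TTTF.
  TTF..
  .F...
Step 4: 4 trees catch fire, 4 burn out
  TTTTT
  TTTTF
  .TTF.
  TTF..
  TF...
  .....

TTTTT
TTTTF
.TTF.
TTF..
TF...
.....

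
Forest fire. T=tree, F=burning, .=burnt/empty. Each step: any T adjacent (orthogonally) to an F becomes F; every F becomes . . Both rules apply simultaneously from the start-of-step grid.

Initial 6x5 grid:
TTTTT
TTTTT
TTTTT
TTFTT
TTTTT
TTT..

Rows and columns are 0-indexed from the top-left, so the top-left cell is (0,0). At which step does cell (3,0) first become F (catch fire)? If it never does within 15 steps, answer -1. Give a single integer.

Step 1: cell (3,0)='T' (+4 fires, +1 burnt)
Step 2: cell (3,0)='F' (+8 fires, +4 burnt)
  -> target ignites at step 2
Step 3: cell (3,0)='.' (+8 fires, +8 burnt)
Step 4: cell (3,0)='.' (+5 fires, +8 burnt)
Step 5: cell (3,0)='.' (+2 fires, +5 burnt)
Step 6: cell (3,0)='.' (+0 fires, +2 burnt)
  fire out at step 6

2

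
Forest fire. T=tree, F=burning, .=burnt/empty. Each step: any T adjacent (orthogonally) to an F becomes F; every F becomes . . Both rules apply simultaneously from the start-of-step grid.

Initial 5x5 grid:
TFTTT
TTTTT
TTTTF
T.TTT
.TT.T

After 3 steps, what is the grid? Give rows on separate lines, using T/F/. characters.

Step 1: 6 trees catch fire, 2 burn out
  F.FTT
  TFTTF
  TTTF.
  T.TTF
  .TT.T
Step 2: 9 trees catch fire, 6 burn out
  ...FF
  F.FF.
  TFF..
  T.TF.
  .TT.F
Step 3: 2 trees catch fire, 9 burn out
  .....
  .....
  F....
  T.F..
  .TT..

.....
.....
F....
T.F..
.TT..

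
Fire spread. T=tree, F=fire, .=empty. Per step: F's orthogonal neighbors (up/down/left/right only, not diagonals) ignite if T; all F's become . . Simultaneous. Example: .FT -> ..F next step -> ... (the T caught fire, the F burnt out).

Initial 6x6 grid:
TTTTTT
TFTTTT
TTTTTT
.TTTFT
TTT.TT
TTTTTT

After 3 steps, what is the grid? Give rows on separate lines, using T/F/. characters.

Step 1: 8 trees catch fire, 2 burn out
  TFTTTT
  F.FTTT
  TFTTFT
  .TTF.F
  TTT.FT
  TTTTTT
Step 2: 12 trees catch fire, 8 burn out
  F.FTTT
  ...FFT
  F.FF.F
  .FF...
  TTT..F
  TTTTFT
Step 3: 7 trees catch fire, 12 burn out
  ...FFT
  .....F
  ......
  ......
  TFF...
  TTTF.F

...FFT
.....F
......
......
TFF...
TTTF.F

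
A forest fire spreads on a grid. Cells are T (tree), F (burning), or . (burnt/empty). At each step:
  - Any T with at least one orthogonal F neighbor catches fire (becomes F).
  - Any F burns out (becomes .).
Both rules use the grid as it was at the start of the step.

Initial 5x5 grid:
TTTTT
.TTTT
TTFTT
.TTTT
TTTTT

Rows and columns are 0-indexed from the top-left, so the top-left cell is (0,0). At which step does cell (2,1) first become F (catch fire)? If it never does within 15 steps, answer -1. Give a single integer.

Step 1: cell (2,1)='F' (+4 fires, +1 burnt)
  -> target ignites at step 1
Step 2: cell (2,1)='.' (+8 fires, +4 burnt)
Step 3: cell (2,1)='.' (+6 fires, +8 burnt)
Step 4: cell (2,1)='.' (+4 fires, +6 burnt)
Step 5: cell (2,1)='.' (+0 fires, +4 burnt)
  fire out at step 5

1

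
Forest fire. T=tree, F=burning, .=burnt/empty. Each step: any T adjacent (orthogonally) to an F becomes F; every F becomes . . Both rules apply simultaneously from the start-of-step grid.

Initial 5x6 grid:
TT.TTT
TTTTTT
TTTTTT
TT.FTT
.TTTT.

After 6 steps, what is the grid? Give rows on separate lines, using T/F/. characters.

Step 1: 3 trees catch fire, 1 burn out
  TT.TTT
  TTTTTT
  TTTFTT
  TT..FT
  .TTFT.
Step 2: 6 trees catch fire, 3 burn out
  TT.TTT
  TTTFTT
  TTF.FT
  TT...F
  .TF.F.
Step 3: 6 trees catch fire, 6 burn out
  TT.FTT
  TTF.FT
  TF...F
  TT....
  .F....
Step 4: 5 trees catch fire, 6 burn out
  TT..FT
  TF...F
  F.....
  TF....
  ......
Step 5: 4 trees catch fire, 5 burn out
  TF...F
  F.....
  ......
  F.....
  ......
Step 6: 1 trees catch fire, 4 burn out
  F.....
  ......
  ......
  ......
  ......

F.....
......
......
......
......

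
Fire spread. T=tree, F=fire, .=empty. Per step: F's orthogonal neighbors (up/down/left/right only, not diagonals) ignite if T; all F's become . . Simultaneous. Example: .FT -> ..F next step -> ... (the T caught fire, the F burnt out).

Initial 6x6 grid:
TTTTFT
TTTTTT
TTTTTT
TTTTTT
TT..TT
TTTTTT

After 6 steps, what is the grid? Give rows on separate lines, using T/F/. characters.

Step 1: 3 trees catch fire, 1 burn out
  TTTF.F
  TTTTFT
  TTTTTT
  TTTTTT
  TT..TT
  TTTTTT
Step 2: 4 trees catch fire, 3 burn out
  TTF...
  TTTF.F
  TTTTFT
  TTTTTT
  TT..TT
  TTTTTT
Step 3: 5 trees catch fire, 4 burn out
  TF....
  TTF...
  TTTF.F
  TTTTFT
  TT..TT
  TTTTTT
Step 4: 6 trees catch fire, 5 burn out
  F.....
  TF....
  TTF...
  TTTF.F
  TT..FT
  TTTTTT
Step 5: 5 trees catch fire, 6 burn out
  ......
  F.....
  TF....
  TTF...
  TT...F
  TTTTFT
Step 6: 4 trees catch fire, 5 burn out
  ......
  ......
  F.....
  TF....
  TT....
  TTTF.F

......
......
F.....
TF....
TT....
TTTF.F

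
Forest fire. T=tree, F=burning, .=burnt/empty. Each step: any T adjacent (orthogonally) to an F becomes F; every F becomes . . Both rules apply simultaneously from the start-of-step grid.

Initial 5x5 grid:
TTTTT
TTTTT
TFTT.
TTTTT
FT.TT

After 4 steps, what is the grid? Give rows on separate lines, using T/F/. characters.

Step 1: 6 trees catch fire, 2 burn out
  TTTTT
  TFTTT
  F.FT.
  FFTTT
  .F.TT
Step 2: 5 trees catch fire, 6 burn out
  TFTTT
  F.FTT
  ...F.
  ..FTT
  ...TT
Step 3: 4 trees catch fire, 5 burn out
  F.FTT
  ...FT
  .....
  ...FT
  ...TT
Step 4: 4 trees catch fire, 4 burn out
  ...FT
  ....F
  .....
  ....F
  ...FT

...FT
....F
.....
....F
...FT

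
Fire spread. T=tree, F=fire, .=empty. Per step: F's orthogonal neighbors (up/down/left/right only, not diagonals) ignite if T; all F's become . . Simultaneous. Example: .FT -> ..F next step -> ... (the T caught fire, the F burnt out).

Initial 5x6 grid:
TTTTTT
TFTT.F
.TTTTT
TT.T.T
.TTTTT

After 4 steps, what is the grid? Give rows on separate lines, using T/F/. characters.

Step 1: 6 trees catch fire, 2 burn out
  TFTTTF
  F.FT..
  .FTTTF
  TT.T.T
  .TTTTT
Step 2: 8 trees catch fire, 6 burn out
  F.FTF.
  ...F..
  ..FTF.
  TF.T.F
  .TTTTT
Step 3: 5 trees catch fire, 8 burn out
  ...F..
  ......
  ...F..
  F..T..
  .FTTTF
Step 4: 3 trees catch fire, 5 burn out
  ......
  ......
  ......
  ...F..
  ..FTF.

......
......
......
...F..
..FTF.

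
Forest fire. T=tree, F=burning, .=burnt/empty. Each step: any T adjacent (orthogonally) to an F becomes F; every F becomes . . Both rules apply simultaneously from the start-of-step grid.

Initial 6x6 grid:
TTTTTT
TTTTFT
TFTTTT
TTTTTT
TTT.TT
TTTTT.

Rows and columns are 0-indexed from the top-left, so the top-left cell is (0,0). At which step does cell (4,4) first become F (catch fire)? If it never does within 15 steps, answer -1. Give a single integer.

Step 1: cell (4,4)='T' (+8 fires, +2 burnt)
Step 2: cell (4,4)='T' (+11 fires, +8 burnt)
Step 3: cell (4,4)='F' (+8 fires, +11 burnt)
  -> target ignites at step 3
Step 4: cell (4,4)='.' (+4 fires, +8 burnt)
Step 5: cell (4,4)='.' (+1 fires, +4 burnt)
Step 6: cell (4,4)='.' (+0 fires, +1 burnt)
  fire out at step 6

3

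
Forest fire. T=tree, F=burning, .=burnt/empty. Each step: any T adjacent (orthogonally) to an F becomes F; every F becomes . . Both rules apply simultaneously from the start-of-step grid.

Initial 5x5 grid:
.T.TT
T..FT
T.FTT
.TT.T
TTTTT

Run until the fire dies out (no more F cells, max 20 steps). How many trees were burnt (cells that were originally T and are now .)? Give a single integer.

Step 1: +4 fires, +2 burnt (F count now 4)
Step 2: +4 fires, +4 burnt (F count now 4)
Step 3: +3 fires, +4 burnt (F count now 3)
Step 4: +2 fires, +3 burnt (F count now 2)
Step 5: +0 fires, +2 burnt (F count now 0)
Fire out after step 5
Initially T: 16, now '.': 22
Total burnt (originally-T cells now '.'): 13

Answer: 13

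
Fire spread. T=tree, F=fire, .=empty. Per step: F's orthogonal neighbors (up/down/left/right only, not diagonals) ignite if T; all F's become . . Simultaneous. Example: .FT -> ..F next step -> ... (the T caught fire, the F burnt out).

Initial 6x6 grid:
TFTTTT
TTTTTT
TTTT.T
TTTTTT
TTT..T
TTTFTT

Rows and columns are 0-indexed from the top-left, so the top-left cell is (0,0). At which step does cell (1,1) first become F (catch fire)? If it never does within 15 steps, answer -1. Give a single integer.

Step 1: cell (1,1)='F' (+5 fires, +2 burnt)
  -> target ignites at step 1
Step 2: cell (1,1)='.' (+7 fires, +5 burnt)
Step 3: cell (1,1)='.' (+9 fires, +7 burnt)
Step 4: cell (1,1)='.' (+7 fires, +9 burnt)
Step 5: cell (1,1)='.' (+3 fires, +7 burnt)
Step 6: cell (1,1)='.' (+0 fires, +3 burnt)
  fire out at step 6

1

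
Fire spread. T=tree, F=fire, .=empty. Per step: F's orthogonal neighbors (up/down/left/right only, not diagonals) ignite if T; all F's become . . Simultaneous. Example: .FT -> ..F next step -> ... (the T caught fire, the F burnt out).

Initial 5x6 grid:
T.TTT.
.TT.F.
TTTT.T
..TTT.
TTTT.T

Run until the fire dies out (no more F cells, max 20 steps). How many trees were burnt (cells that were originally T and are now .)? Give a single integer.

Answer: 16

Derivation:
Step 1: +1 fires, +1 burnt (F count now 1)
Step 2: +1 fires, +1 burnt (F count now 1)
Step 3: +1 fires, +1 burnt (F count now 1)
Step 4: +1 fires, +1 burnt (F count now 1)
Step 5: +2 fires, +1 burnt (F count now 2)
Step 6: +3 fires, +2 burnt (F count now 3)
Step 7: +3 fires, +3 burnt (F count now 3)
Step 8: +3 fires, +3 burnt (F count now 3)
Step 9: +1 fires, +3 burnt (F count now 1)
Step 10: +0 fires, +1 burnt (F count now 0)
Fire out after step 10
Initially T: 19, now '.': 27
Total burnt (originally-T cells now '.'): 16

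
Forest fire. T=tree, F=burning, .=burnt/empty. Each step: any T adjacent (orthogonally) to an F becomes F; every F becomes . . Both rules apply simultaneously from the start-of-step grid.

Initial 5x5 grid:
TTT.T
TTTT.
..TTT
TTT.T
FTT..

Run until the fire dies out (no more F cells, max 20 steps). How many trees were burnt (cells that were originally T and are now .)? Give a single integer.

Step 1: +2 fires, +1 burnt (F count now 2)
Step 2: +2 fires, +2 burnt (F count now 2)
Step 3: +1 fires, +2 burnt (F count now 1)
Step 4: +1 fires, +1 burnt (F count now 1)
Step 5: +2 fires, +1 burnt (F count now 2)
Step 6: +4 fires, +2 burnt (F count now 4)
Step 7: +3 fires, +4 burnt (F count now 3)
Step 8: +1 fires, +3 burnt (F count now 1)
Step 9: +0 fires, +1 burnt (F count now 0)
Fire out after step 9
Initially T: 17, now '.': 24
Total burnt (originally-T cells now '.'): 16

Answer: 16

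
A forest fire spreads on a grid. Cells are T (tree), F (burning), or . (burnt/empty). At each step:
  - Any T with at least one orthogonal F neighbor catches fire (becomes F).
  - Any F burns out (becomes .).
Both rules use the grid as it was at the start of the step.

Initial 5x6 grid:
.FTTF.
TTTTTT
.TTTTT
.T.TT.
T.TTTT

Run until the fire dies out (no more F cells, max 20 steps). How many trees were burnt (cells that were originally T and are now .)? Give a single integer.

Answer: 20

Derivation:
Step 1: +4 fires, +2 burnt (F count now 4)
Step 2: +6 fires, +4 burnt (F count now 6)
Step 3: +5 fires, +6 burnt (F count now 5)
Step 4: +2 fires, +5 burnt (F count now 2)
Step 5: +2 fires, +2 burnt (F count now 2)
Step 6: +1 fires, +2 burnt (F count now 1)
Step 7: +0 fires, +1 burnt (F count now 0)
Fire out after step 7
Initially T: 21, now '.': 29
Total burnt (originally-T cells now '.'): 20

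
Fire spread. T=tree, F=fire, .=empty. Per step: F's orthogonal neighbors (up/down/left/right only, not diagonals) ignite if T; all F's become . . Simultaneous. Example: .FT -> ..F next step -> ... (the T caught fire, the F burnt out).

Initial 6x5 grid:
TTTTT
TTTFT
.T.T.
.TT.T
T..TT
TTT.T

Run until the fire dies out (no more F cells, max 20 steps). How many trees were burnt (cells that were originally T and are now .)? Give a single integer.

Step 1: +4 fires, +1 burnt (F count now 4)
Step 2: +3 fires, +4 burnt (F count now 3)
Step 3: +3 fires, +3 burnt (F count now 3)
Step 4: +2 fires, +3 burnt (F count now 2)
Step 5: +1 fires, +2 burnt (F count now 1)
Step 6: +0 fires, +1 burnt (F count now 0)
Fire out after step 6
Initially T: 21, now '.': 22
Total burnt (originally-T cells now '.'): 13

Answer: 13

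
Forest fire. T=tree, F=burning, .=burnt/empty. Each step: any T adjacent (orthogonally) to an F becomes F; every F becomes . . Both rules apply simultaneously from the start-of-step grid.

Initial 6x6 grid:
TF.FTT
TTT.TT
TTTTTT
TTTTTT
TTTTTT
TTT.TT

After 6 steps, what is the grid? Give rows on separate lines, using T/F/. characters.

Step 1: 3 trees catch fire, 2 burn out
  F...FT
  TFT.TT
  TTTTTT
  TTTTTT
  TTTTTT
  TTT.TT
Step 2: 5 trees catch fire, 3 burn out
  .....F
  F.F.FT
  TFTTTT
  TTTTTT
  TTTTTT
  TTT.TT
Step 3: 5 trees catch fire, 5 burn out
  ......
  .....F
  F.FTFT
  TFTTTT
  TTTTTT
  TTT.TT
Step 4: 6 trees catch fire, 5 burn out
  ......
  ......
  ...F.F
  F.FTFT
  TFTTTT
  TTT.TT
Step 5: 6 trees catch fire, 6 burn out
  ......
  ......
  ......
  ...F.F
  F.FTFT
  TFT.TT
Step 6: 5 trees catch fire, 6 burn out
  ......
  ......
  ......
  ......
  ...F.F
  F.F.FT

......
......
......
......
...F.F
F.F.FT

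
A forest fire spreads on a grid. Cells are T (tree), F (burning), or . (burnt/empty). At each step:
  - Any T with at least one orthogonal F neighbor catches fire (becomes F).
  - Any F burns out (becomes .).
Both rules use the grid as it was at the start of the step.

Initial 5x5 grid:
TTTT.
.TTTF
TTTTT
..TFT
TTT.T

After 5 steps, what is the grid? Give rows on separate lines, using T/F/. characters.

Step 1: 5 trees catch fire, 2 burn out
  TTTT.
  .TTF.
  TTTFF
  ..F.F
  TTT.T
Step 2: 5 trees catch fire, 5 burn out
  TTTF.
  .TF..
  TTF..
  .....
  TTF.F
Step 3: 4 trees catch fire, 5 burn out
  TTF..
  .F...
  TF...
  .....
  TF...
Step 4: 3 trees catch fire, 4 burn out
  TF...
  .....
  F....
  .....
  F....
Step 5: 1 trees catch fire, 3 burn out
  F....
  .....
  .....
  .....
  .....

F....
.....
.....
.....
.....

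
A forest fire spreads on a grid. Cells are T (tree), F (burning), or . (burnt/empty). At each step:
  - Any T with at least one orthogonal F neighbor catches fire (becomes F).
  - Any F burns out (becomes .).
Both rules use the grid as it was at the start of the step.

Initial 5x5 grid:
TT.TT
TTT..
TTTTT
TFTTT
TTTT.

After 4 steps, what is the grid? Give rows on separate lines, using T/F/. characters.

Step 1: 4 trees catch fire, 1 burn out
  TT.TT
  TTT..
  TFTTT
  F.FTT
  TFTT.
Step 2: 6 trees catch fire, 4 burn out
  TT.TT
  TFT..
  F.FTT
  ...FT
  F.FT.
Step 3: 6 trees catch fire, 6 burn out
  TF.TT
  F.F..
  ...FT
  ....F
  ...F.
Step 4: 2 trees catch fire, 6 burn out
  F..TT
  .....
  ....F
  .....
  .....

F..TT
.....
....F
.....
.....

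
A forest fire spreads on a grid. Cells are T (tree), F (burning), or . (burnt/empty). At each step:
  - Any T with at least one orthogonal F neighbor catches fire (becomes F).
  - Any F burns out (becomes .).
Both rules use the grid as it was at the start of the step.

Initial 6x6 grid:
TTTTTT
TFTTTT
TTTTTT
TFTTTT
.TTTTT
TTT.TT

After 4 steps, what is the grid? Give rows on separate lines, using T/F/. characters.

Step 1: 7 trees catch fire, 2 burn out
  TFTTTT
  F.FTTT
  TFTTTT
  F.FTTT
  .FTTTT
  TTT.TT
Step 2: 8 trees catch fire, 7 burn out
  F.FTTT
  ...FTT
  F.FTTT
  ...FTT
  ..FTTT
  TFT.TT
Step 3: 7 trees catch fire, 8 burn out
  ...FTT
  ....FT
  ...FTT
  ....FT
  ...FTT
  F.F.TT
Step 4: 5 trees catch fire, 7 burn out
  ....FT
  .....F
  ....FT
  .....F
  ....FT
  ....TT

....FT
.....F
....FT
.....F
....FT
....TT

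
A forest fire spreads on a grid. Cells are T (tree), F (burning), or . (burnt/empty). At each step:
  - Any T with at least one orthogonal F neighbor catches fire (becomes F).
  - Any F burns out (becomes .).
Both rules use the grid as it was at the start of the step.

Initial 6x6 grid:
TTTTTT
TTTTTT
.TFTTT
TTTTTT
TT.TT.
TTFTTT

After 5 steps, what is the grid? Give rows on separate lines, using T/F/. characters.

Step 1: 6 trees catch fire, 2 burn out
  TTTTTT
  TTFTTT
  .F.FTT
  TTFTTT
  TT.TT.
  TF.FTT
Step 2: 10 trees catch fire, 6 burn out
  TTFTTT
  TF.FTT
  ....FT
  TF.FTT
  TF.FT.
  F...FT
Step 3: 10 trees catch fire, 10 burn out
  TF.FTT
  F...FT
  .....F
  F...FT
  F...F.
  .....F
Step 4: 4 trees catch fire, 10 burn out
  F...FT
  .....F
  ......
  .....F
  ......
  ......
Step 5: 1 trees catch fire, 4 burn out
  .....F
  ......
  ......
  ......
  ......
  ......

.....F
......
......
......
......
......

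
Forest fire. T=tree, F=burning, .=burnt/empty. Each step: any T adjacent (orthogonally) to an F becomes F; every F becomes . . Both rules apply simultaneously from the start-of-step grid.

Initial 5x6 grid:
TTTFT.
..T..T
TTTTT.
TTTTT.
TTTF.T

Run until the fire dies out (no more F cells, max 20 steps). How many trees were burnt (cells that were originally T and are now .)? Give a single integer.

Step 1: +4 fires, +2 burnt (F count now 4)
Step 2: +6 fires, +4 burnt (F count now 6)
Step 3: +5 fires, +6 burnt (F count now 5)
Step 4: +2 fires, +5 burnt (F count now 2)
Step 5: +1 fires, +2 burnt (F count now 1)
Step 6: +0 fires, +1 burnt (F count now 0)
Fire out after step 6
Initially T: 20, now '.': 28
Total burnt (originally-T cells now '.'): 18

Answer: 18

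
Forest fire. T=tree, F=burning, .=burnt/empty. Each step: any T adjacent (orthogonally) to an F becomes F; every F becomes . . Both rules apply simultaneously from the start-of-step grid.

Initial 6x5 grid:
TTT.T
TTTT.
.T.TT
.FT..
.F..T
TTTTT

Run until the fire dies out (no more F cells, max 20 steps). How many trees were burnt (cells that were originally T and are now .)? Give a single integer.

Answer: 17

Derivation:
Step 1: +3 fires, +2 burnt (F count now 3)
Step 2: +3 fires, +3 burnt (F count now 3)
Step 3: +4 fires, +3 burnt (F count now 4)
Step 4: +4 fires, +4 burnt (F count now 4)
Step 5: +2 fires, +4 burnt (F count now 2)
Step 6: +1 fires, +2 burnt (F count now 1)
Step 7: +0 fires, +1 burnt (F count now 0)
Fire out after step 7
Initially T: 18, now '.': 29
Total burnt (originally-T cells now '.'): 17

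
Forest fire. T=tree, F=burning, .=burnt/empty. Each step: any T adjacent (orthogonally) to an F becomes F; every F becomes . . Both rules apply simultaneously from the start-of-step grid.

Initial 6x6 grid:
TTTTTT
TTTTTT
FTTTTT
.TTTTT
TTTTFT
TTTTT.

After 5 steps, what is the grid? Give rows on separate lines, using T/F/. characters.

Step 1: 6 trees catch fire, 2 burn out
  TTTTTT
  FTTTTT
  .FTTTT
  .TTTFT
  TTTF.F
  TTTTF.
Step 2: 9 trees catch fire, 6 burn out
  FTTTTT
  .FTTTT
  ..FTFT
  .FTF.F
  TTF...
  TTTF..
Step 3: 8 trees catch fire, 9 burn out
  .FTTTT
  ..FTFT
  ...F.F
  ..F...
  TF....
  TTF...
Step 4: 6 trees catch fire, 8 burn out
  ..FTFT
  ...F.F
  ......
  ......
  F.....
  TF....
Step 5: 3 trees catch fire, 6 burn out
  ...F.F
  ......
  ......
  ......
  ......
  F.....

...F.F
......
......
......
......
F.....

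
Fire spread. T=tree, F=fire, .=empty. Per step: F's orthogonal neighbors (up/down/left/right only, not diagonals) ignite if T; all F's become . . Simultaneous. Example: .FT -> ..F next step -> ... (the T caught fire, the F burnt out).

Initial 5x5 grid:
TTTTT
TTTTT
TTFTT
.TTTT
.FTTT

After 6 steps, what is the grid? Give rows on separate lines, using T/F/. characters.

Step 1: 6 trees catch fire, 2 burn out
  TTTTT
  TTFTT
  TF.FT
  .FFTT
  ..FTT
Step 2: 7 trees catch fire, 6 burn out
  TTFTT
  TF.FT
  F...F
  ...FT
  ...FT
Step 3: 6 trees catch fire, 7 burn out
  TF.FT
  F...F
  .....
  ....F
  ....F
Step 4: 2 trees catch fire, 6 burn out
  F...F
  .....
  .....
  .....
  .....
Step 5: 0 trees catch fire, 2 burn out
  .....
  .....
  .....
  .....
  .....
Step 6: 0 trees catch fire, 0 burn out
  .....
  .....
  .....
  .....
  .....

.....
.....
.....
.....
.....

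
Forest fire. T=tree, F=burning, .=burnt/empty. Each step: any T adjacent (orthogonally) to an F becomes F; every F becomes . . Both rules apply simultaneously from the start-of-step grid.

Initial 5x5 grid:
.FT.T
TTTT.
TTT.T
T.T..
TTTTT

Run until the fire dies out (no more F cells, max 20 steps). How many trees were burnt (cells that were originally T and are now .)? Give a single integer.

Step 1: +2 fires, +1 burnt (F count now 2)
Step 2: +3 fires, +2 burnt (F count now 3)
Step 3: +3 fires, +3 burnt (F count now 3)
Step 4: +2 fires, +3 burnt (F count now 2)
Step 5: +2 fires, +2 burnt (F count now 2)
Step 6: +2 fires, +2 burnt (F count now 2)
Step 7: +1 fires, +2 burnt (F count now 1)
Step 8: +0 fires, +1 burnt (F count now 0)
Fire out after step 8
Initially T: 17, now '.': 23
Total burnt (originally-T cells now '.'): 15

Answer: 15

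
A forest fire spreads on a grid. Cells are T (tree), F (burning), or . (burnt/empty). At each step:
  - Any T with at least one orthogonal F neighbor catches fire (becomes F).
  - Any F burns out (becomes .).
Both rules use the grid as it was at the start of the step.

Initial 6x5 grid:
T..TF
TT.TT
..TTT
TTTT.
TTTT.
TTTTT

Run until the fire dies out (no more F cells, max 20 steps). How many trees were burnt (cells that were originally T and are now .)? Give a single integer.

Answer: 19

Derivation:
Step 1: +2 fires, +1 burnt (F count now 2)
Step 2: +2 fires, +2 burnt (F count now 2)
Step 3: +1 fires, +2 burnt (F count now 1)
Step 4: +2 fires, +1 burnt (F count now 2)
Step 5: +2 fires, +2 burnt (F count now 2)
Step 6: +3 fires, +2 burnt (F count now 3)
Step 7: +4 fires, +3 burnt (F count now 4)
Step 8: +2 fires, +4 burnt (F count now 2)
Step 9: +1 fires, +2 burnt (F count now 1)
Step 10: +0 fires, +1 burnt (F count now 0)
Fire out after step 10
Initially T: 22, now '.': 27
Total burnt (originally-T cells now '.'): 19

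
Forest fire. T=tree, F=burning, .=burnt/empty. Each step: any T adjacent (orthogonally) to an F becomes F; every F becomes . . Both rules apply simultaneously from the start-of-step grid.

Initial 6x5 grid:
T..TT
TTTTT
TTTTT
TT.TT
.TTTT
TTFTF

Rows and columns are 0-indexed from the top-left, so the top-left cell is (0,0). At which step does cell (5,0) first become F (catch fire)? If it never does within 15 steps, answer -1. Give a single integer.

Step 1: cell (5,0)='T' (+4 fires, +2 burnt)
Step 2: cell (5,0)='F' (+4 fires, +4 burnt)
  -> target ignites at step 2
Step 3: cell (5,0)='.' (+3 fires, +4 burnt)
Step 4: cell (5,0)='.' (+4 fires, +3 burnt)
Step 5: cell (5,0)='.' (+5 fires, +4 burnt)
Step 6: cell (5,0)='.' (+3 fires, +5 burnt)
Step 7: cell (5,0)='.' (+1 fires, +3 burnt)
Step 8: cell (5,0)='.' (+0 fires, +1 burnt)
  fire out at step 8

2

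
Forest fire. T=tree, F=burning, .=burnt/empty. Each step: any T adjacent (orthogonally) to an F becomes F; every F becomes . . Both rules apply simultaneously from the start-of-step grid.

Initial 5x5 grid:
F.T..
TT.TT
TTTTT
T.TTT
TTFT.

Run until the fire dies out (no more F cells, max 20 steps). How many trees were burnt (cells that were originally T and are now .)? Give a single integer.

Step 1: +4 fires, +2 burnt (F count now 4)
Step 2: +5 fires, +4 burnt (F count now 5)
Step 3: +4 fires, +5 burnt (F count now 4)
Step 4: +2 fires, +4 burnt (F count now 2)
Step 5: +1 fires, +2 burnt (F count now 1)
Step 6: +0 fires, +1 burnt (F count now 0)
Fire out after step 6
Initially T: 17, now '.': 24
Total burnt (originally-T cells now '.'): 16

Answer: 16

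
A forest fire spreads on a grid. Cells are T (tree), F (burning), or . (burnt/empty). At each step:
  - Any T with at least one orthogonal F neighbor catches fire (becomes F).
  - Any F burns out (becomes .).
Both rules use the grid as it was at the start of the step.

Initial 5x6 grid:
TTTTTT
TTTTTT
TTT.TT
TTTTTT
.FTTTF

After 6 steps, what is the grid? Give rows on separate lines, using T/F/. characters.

Step 1: 4 trees catch fire, 2 burn out
  TTTTTT
  TTTTTT
  TTT.TT
  TFTTTF
  ..FTF.
Step 2: 6 trees catch fire, 4 burn out
  TTTTTT
  TTTTTT
  TFT.TF
  F.FTF.
  ...F..
Step 3: 6 trees catch fire, 6 burn out
  TTTTTT
  TFTTTF
  F.F.F.
  ...F..
  ......
Step 4: 5 trees catch fire, 6 burn out
  TFTTTF
  F.FTF.
  ......
  ......
  ......
Step 5: 4 trees catch fire, 5 burn out
  F.FTF.
  ...F..
  ......
  ......
  ......
Step 6: 1 trees catch fire, 4 burn out
  ...F..
  ......
  ......
  ......
  ......

...F..
......
......
......
......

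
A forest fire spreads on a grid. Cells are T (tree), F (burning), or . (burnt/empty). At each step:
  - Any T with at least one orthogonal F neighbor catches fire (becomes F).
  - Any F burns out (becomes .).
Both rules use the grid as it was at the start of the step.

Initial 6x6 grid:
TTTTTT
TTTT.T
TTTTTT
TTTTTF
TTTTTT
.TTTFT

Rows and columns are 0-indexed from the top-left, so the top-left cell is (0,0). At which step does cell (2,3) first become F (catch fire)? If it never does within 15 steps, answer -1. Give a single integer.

Step 1: cell (2,3)='T' (+6 fires, +2 burnt)
Step 2: cell (2,3)='T' (+5 fires, +6 burnt)
Step 3: cell (2,3)='F' (+5 fires, +5 burnt)
  -> target ignites at step 3
Step 4: cell (2,3)='.' (+5 fires, +5 burnt)
Step 5: cell (2,3)='.' (+5 fires, +5 burnt)
Step 6: cell (2,3)='.' (+3 fires, +5 burnt)
Step 7: cell (2,3)='.' (+2 fires, +3 burnt)
Step 8: cell (2,3)='.' (+1 fires, +2 burnt)
Step 9: cell (2,3)='.' (+0 fires, +1 burnt)
  fire out at step 9

3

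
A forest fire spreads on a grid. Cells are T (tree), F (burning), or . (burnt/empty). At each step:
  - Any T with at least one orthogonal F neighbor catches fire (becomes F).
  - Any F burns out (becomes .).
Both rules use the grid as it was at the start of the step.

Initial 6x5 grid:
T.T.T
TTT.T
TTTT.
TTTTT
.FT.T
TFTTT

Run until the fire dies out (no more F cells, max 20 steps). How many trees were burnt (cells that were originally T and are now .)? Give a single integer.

Step 1: +4 fires, +2 burnt (F count now 4)
Step 2: +4 fires, +4 burnt (F count now 4)
Step 3: +5 fires, +4 burnt (F count now 5)
Step 4: +5 fires, +5 burnt (F count now 5)
Step 5: +2 fires, +5 burnt (F count now 2)
Step 6: +0 fires, +2 burnt (F count now 0)
Fire out after step 6
Initially T: 22, now '.': 28
Total burnt (originally-T cells now '.'): 20

Answer: 20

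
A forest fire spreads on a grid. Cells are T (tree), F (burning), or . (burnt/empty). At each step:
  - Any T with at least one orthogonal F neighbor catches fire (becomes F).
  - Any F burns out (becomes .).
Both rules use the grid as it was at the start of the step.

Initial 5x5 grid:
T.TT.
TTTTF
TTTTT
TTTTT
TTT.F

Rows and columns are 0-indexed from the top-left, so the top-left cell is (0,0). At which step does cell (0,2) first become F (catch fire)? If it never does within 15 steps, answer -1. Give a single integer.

Step 1: cell (0,2)='T' (+3 fires, +2 burnt)
Step 2: cell (0,2)='T' (+4 fires, +3 burnt)
Step 3: cell (0,2)='F' (+4 fires, +4 burnt)
  -> target ignites at step 3
Step 4: cell (0,2)='.' (+4 fires, +4 burnt)
Step 5: cell (0,2)='.' (+4 fires, +4 burnt)
Step 6: cell (0,2)='.' (+1 fires, +4 burnt)
Step 7: cell (0,2)='.' (+0 fires, +1 burnt)
  fire out at step 7

3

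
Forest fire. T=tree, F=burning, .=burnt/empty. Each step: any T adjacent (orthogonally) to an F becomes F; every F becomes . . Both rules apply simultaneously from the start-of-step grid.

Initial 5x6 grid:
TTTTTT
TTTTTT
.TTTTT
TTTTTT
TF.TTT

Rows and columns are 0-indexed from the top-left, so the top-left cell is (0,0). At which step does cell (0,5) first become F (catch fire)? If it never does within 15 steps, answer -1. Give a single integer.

Step 1: cell (0,5)='T' (+2 fires, +1 burnt)
Step 2: cell (0,5)='T' (+3 fires, +2 burnt)
Step 3: cell (0,5)='T' (+3 fires, +3 burnt)
Step 4: cell (0,5)='T' (+6 fires, +3 burnt)
Step 5: cell (0,5)='T' (+6 fires, +6 burnt)
Step 6: cell (0,5)='T' (+4 fires, +6 burnt)
Step 7: cell (0,5)='T' (+2 fires, +4 burnt)
Step 8: cell (0,5)='F' (+1 fires, +2 burnt)
  -> target ignites at step 8
Step 9: cell (0,5)='.' (+0 fires, +1 burnt)
  fire out at step 9

8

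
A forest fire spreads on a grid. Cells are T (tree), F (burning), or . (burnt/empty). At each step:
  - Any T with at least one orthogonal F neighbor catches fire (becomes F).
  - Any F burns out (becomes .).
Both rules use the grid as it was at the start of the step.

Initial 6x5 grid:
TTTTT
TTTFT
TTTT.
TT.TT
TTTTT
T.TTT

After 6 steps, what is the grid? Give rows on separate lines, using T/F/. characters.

Step 1: 4 trees catch fire, 1 burn out
  TTTFT
  TTF.F
  TTTF.
  TT.TT
  TTTTT
  T.TTT
Step 2: 5 trees catch fire, 4 burn out
  TTF.F
  TF...
  TTF..
  TT.FT
  TTTTT
  T.TTT
Step 3: 5 trees catch fire, 5 burn out
  TF...
  F....
  TF...
  TT..F
  TTTFT
  T.TTT
Step 4: 6 trees catch fire, 5 burn out
  F....
  .....
  F....
  TF...
  TTF.F
  T.TFT
Step 5: 4 trees catch fire, 6 burn out
  .....
  .....
  .....
  F....
  TF...
  T.F.F
Step 6: 1 trees catch fire, 4 burn out
  .....
  .....
  .....
  .....
  F....
  T....

.....
.....
.....
.....
F....
T....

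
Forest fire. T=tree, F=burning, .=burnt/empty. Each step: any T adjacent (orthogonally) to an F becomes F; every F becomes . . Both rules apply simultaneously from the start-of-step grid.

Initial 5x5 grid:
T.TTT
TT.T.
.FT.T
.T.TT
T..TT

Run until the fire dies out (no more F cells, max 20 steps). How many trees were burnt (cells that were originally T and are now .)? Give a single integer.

Step 1: +3 fires, +1 burnt (F count now 3)
Step 2: +1 fires, +3 burnt (F count now 1)
Step 3: +1 fires, +1 burnt (F count now 1)
Step 4: +0 fires, +1 burnt (F count now 0)
Fire out after step 4
Initially T: 15, now '.': 15
Total burnt (originally-T cells now '.'): 5

Answer: 5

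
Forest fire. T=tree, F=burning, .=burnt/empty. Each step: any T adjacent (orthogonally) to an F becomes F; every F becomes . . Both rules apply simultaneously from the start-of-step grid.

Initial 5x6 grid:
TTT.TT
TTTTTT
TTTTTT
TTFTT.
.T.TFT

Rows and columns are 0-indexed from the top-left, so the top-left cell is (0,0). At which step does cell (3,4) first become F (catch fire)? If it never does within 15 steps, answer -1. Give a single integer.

Step 1: cell (3,4)='F' (+6 fires, +2 burnt)
  -> target ignites at step 1
Step 2: cell (3,4)='.' (+6 fires, +6 burnt)
Step 3: cell (3,4)='.' (+6 fires, +6 burnt)
Step 4: cell (3,4)='.' (+4 fires, +6 burnt)
Step 5: cell (3,4)='.' (+2 fires, +4 burnt)
Step 6: cell (3,4)='.' (+0 fires, +2 burnt)
  fire out at step 6

1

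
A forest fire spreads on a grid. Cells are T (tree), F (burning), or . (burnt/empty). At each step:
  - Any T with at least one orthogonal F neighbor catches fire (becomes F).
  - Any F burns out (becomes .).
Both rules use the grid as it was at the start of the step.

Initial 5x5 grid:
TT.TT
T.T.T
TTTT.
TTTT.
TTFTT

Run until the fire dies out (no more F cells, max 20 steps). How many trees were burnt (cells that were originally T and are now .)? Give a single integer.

Answer: 16

Derivation:
Step 1: +3 fires, +1 burnt (F count now 3)
Step 2: +5 fires, +3 burnt (F count now 5)
Step 3: +4 fires, +5 burnt (F count now 4)
Step 4: +1 fires, +4 burnt (F count now 1)
Step 5: +1 fires, +1 burnt (F count now 1)
Step 6: +1 fires, +1 burnt (F count now 1)
Step 7: +1 fires, +1 burnt (F count now 1)
Step 8: +0 fires, +1 burnt (F count now 0)
Fire out after step 8
Initially T: 19, now '.': 22
Total burnt (originally-T cells now '.'): 16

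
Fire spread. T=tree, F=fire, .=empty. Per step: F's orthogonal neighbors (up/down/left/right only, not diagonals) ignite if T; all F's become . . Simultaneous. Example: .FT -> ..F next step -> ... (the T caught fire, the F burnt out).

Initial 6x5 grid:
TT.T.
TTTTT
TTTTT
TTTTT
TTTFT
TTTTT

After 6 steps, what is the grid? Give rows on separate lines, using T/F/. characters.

Step 1: 4 trees catch fire, 1 burn out
  TT.T.
  TTTTT
  TTTTT
  TTTFT
  TTF.F
  TTTFT
Step 2: 6 trees catch fire, 4 burn out
  TT.T.
  TTTTT
  TTTFT
  TTF.F
  TF...
  TTF.F
Step 3: 6 trees catch fire, 6 burn out
  TT.T.
  TTTFT
  TTF.F
  TF...
  F....
  TF...
Step 4: 6 trees catch fire, 6 burn out
  TT.F.
  TTF.F
  TF...
  F....
  .....
  F....
Step 5: 2 trees catch fire, 6 burn out
  TT...
  TF...
  F....
  .....
  .....
  .....
Step 6: 2 trees catch fire, 2 burn out
  TF...
  F....
  .....
  .....
  .....
  .....

TF...
F....
.....
.....
.....
.....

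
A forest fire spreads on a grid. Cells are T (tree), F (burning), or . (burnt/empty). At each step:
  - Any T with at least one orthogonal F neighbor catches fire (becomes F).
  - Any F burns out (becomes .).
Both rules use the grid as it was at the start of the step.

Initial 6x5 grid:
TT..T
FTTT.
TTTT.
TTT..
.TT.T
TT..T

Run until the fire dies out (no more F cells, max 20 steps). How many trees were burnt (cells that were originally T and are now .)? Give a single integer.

Answer: 16

Derivation:
Step 1: +3 fires, +1 burnt (F count now 3)
Step 2: +4 fires, +3 burnt (F count now 4)
Step 3: +3 fires, +4 burnt (F count now 3)
Step 4: +3 fires, +3 burnt (F count now 3)
Step 5: +2 fires, +3 burnt (F count now 2)
Step 6: +1 fires, +2 burnt (F count now 1)
Step 7: +0 fires, +1 burnt (F count now 0)
Fire out after step 7
Initially T: 19, now '.': 27
Total burnt (originally-T cells now '.'): 16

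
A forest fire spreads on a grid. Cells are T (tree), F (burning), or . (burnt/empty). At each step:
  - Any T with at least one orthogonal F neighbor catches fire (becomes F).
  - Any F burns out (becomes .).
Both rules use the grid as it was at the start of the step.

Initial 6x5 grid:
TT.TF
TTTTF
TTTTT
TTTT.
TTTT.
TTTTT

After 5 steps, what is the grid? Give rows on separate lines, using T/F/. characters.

Step 1: 3 trees catch fire, 2 burn out
  TT.F.
  TTTF.
  TTTTF
  TTTT.
  TTTT.
  TTTTT
Step 2: 2 trees catch fire, 3 burn out
  TT...
  TTF..
  TTTF.
  TTTT.
  TTTT.
  TTTTT
Step 3: 3 trees catch fire, 2 burn out
  TT...
  TF...
  TTF..
  TTTF.
  TTTT.
  TTTTT
Step 4: 5 trees catch fire, 3 burn out
  TF...
  F....
  TF...
  TTF..
  TTTF.
  TTTTT
Step 5: 5 trees catch fire, 5 burn out
  F....
  .....
  F....
  TF...
  TTF..
  TTTFT

F....
.....
F....
TF...
TTF..
TTTFT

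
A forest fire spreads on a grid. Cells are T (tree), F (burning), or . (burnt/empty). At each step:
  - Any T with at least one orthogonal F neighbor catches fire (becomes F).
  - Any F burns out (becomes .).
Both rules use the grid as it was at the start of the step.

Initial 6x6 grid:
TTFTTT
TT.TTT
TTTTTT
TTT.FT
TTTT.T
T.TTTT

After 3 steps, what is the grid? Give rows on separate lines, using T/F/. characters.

Step 1: 4 trees catch fire, 2 burn out
  TF.FTT
  TT.TTT
  TTTTFT
  TTT..F
  TTTT.T
  T.TTTT
Step 2: 8 trees catch fire, 4 burn out
  F...FT
  TF.FFT
  TTTF.F
  TTT...
  TTTT.F
  T.TTTT
Step 3: 6 trees catch fire, 8 burn out
  .....F
  F....F
  TFF...
  TTT...
  TTTT..
  T.TTTF

.....F
F....F
TFF...
TTT...
TTTT..
T.TTTF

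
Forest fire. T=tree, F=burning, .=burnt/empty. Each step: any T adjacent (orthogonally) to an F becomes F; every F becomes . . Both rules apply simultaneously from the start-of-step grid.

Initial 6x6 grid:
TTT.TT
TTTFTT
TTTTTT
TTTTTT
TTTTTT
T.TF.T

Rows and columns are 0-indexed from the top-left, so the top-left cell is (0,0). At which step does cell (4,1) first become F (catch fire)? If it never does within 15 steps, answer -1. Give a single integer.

Step 1: cell (4,1)='T' (+5 fires, +2 burnt)
Step 2: cell (4,1)='T' (+9 fires, +5 burnt)
Step 3: cell (4,1)='F' (+9 fires, +9 burnt)
  -> target ignites at step 3
Step 4: cell (4,1)='.' (+6 fires, +9 burnt)
Step 5: cell (4,1)='.' (+2 fires, +6 burnt)
Step 6: cell (4,1)='.' (+0 fires, +2 burnt)
  fire out at step 6

3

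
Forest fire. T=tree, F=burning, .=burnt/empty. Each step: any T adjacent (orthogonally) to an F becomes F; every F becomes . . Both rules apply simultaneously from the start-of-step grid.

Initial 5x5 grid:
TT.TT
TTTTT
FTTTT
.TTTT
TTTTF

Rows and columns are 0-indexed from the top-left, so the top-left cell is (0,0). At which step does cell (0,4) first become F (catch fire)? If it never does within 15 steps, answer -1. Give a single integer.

Step 1: cell (0,4)='T' (+4 fires, +2 burnt)
Step 2: cell (0,4)='T' (+7 fires, +4 burnt)
Step 3: cell (0,4)='T' (+6 fires, +7 burnt)
Step 4: cell (0,4)='F' (+3 fires, +6 burnt)
  -> target ignites at step 4
Step 5: cell (0,4)='.' (+1 fires, +3 burnt)
Step 6: cell (0,4)='.' (+0 fires, +1 burnt)
  fire out at step 6

4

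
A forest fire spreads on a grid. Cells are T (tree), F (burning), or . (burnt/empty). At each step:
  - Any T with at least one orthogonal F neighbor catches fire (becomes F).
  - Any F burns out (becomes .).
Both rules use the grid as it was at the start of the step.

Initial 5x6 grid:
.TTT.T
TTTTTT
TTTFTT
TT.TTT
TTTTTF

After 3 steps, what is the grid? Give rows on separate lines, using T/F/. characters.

Step 1: 6 trees catch fire, 2 burn out
  .TTT.T
  TTTFTT
  TTF.FT
  TT.FTF
  TTTTF.
Step 2: 7 trees catch fire, 6 burn out
  .TTF.T
  TTF.FT
  TF...F
  TT..F.
  TTTF..
Step 3: 6 trees catch fire, 7 burn out
  .TF..T
  TF...F
  F.....
  TF....
  TTF...

.TF..T
TF...F
F.....
TF....
TTF...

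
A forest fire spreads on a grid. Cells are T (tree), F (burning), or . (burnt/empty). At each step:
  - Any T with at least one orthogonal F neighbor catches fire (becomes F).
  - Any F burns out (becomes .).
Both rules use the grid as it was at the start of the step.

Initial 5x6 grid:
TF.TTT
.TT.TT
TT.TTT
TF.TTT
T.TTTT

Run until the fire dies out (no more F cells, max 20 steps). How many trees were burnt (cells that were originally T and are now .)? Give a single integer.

Answer: 7

Derivation:
Step 1: +4 fires, +2 burnt (F count now 4)
Step 2: +3 fires, +4 burnt (F count now 3)
Step 3: +0 fires, +3 burnt (F count now 0)
Fire out after step 3
Initially T: 22, now '.': 15
Total burnt (originally-T cells now '.'): 7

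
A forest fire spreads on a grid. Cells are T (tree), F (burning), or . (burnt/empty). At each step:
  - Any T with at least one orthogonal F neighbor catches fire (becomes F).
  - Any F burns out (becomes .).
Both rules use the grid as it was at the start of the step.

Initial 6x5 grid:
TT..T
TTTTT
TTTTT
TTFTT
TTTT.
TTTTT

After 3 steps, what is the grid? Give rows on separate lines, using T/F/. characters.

Step 1: 4 trees catch fire, 1 burn out
  TT..T
  TTTTT
  TTFTT
  TF.FT
  TTFT.
  TTTTT
Step 2: 8 trees catch fire, 4 burn out
  TT..T
  TTFTT
  TF.FT
  F...F
  TF.F.
  TTFTT
Step 3: 7 trees catch fire, 8 burn out
  TT..T
  TF.FT
  F...F
  .....
  F....
  TF.FT

TT..T
TF.FT
F...F
.....
F....
TF.FT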